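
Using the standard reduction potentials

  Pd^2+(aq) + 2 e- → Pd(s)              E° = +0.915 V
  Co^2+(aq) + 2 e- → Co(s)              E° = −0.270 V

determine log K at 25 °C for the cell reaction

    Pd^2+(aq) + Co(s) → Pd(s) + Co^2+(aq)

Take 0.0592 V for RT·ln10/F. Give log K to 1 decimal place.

The Pd²⁺/Pd couple is reduced (cathode); E°cell = +0.915 − (−0.270) = +1.185 V with n = 2.
At equilibrium E = 0, so log K = nE°cell / 0.0592 = (2)(+1.185) / 0.0592 = 40.0.

log K = 40.0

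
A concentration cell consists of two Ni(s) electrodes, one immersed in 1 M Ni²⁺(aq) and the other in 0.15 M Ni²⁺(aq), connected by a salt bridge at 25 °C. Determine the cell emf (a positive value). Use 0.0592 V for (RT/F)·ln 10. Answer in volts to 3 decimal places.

0.024 V

For a concentration cell E°cell = 0, since both electrodes use the same couple.
The compartment with the higher Ni²⁺(aq) concentration (1 M) acts as the cathode; ions are reduced there and produced at the dilute (0.15 M) anode.
With n = 2, Ecell = −(0.0592/2)·log([dilute]/[conc]) = −(0.0592/2)·log(0.15/1) = +0.024 V.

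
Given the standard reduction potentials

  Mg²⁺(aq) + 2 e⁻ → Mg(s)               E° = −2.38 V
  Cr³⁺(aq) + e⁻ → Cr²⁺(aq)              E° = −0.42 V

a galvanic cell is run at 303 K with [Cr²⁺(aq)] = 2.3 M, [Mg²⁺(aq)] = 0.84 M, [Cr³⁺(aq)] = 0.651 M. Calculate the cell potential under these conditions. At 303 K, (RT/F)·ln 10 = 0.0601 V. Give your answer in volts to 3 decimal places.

+1.929 V

Since E°(Cr³⁺/Cr²⁺) > E°(Mg²⁺/Mg), Cr³⁺/Cr²⁺ serves as the cathode.
E°cell = E°cat − E°an = −0.42 − (−2.38) = +1.96 V; n = 2.
The balanced reaction is 2 Cr³⁺(aq) + Mg(s) → 2 Cr²⁺(aq) + Mg²⁺(aq), so Q = ([Cr²⁺(aq)]^2·[Mg²⁺(aq)]) / [Cr³⁺(aq)]^2 = 10.5 and log Q = 1.021.
By the Nernst equation, E = +1.96 − (0.0601/2)·(1.021) = +1.929 V.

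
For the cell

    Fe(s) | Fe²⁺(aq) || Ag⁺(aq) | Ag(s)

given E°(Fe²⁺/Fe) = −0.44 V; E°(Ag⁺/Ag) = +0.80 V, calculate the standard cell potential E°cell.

+1.24 V

By convention the left-hand electrode in cell notation is the anode (oxidation) and the right-hand electrode is the cathode (reduction).
E°cell = E°(right) − E°(left) = +0.80 − (−0.44) = +1.24 V.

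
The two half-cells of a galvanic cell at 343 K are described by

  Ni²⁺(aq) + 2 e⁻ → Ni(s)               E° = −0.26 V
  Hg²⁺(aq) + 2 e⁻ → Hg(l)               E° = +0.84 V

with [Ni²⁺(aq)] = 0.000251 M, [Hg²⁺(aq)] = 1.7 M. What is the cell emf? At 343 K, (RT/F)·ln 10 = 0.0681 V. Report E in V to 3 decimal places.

+1.230 V

Hg²⁺/Hg is reduced (cathode, E° = +0.84 V) and Ni²⁺/Ni is oxidized (anode).
The standard potential is +0.84 − (−0.26) = +1.10 V and the balanced reaction transfers n = 2 electrons.
Balancing gives Hg²⁺(aq) + Ni(s) → Hg(l) + Ni²⁺(aq); hence Q = [Ni²⁺(aq)] / [Hg²⁺(aq)] = 0.000148 (log Q = −3.831).
E = E° − (0.0681/n)·log Q = +1.10 − (0.0681/2)(−3.831) = +1.230 V.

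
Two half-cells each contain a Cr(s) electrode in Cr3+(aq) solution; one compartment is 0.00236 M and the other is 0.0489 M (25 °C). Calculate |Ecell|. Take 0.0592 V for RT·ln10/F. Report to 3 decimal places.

For a concentration cell E°cell = 0, since both electrodes use the same couple.
The compartment with the higher Cr3+(aq) concentration (0.0489 M) acts as the cathode; ions are reduced there and produced at the dilute (0.00236 M) anode.
With n = 3, Ecell = −(0.0592/3)·log([dilute]/[conc]) = −(0.0592/3)·log(0.00236/0.0489) = +0.026 V.

0.026 V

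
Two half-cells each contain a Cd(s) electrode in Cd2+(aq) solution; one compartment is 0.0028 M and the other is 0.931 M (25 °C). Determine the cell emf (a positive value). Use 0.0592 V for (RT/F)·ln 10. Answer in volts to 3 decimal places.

0.075 V

For a concentration cell E°cell = 0, since both electrodes use the same couple.
The compartment with the higher Cd2+(aq) concentration (0.931 M) acts as the cathode; ions are reduced there and produced at the dilute (0.0028 M) anode.
With n = 2, Ecell = −(0.0592/2)·log([dilute]/[conc]) = −(0.0592/2)·log(0.0028/0.931) = +0.075 V.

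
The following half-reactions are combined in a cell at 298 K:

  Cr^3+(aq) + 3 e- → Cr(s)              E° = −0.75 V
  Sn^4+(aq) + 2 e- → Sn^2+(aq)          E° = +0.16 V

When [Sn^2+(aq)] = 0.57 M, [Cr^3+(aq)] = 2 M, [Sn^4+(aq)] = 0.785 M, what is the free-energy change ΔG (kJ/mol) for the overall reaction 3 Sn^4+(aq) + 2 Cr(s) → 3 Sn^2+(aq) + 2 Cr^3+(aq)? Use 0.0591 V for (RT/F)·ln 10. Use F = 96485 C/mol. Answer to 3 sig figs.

−526 kJ/mol

The standard cell potential is +0.16 − (−0.75) = +0.91 V, with n = 6 electrons in the balanced equation.
The reaction quotient is ([Sn^2+(aq)]^3·[Cr^3+(aq)]^2) / [Sn^4+(aq)]^3 = 1.53; by Nernst, E = +0.91 − (0.0591/6)(0.185) = +0.9082 V.
Finally ΔG = −nFE = −(6)(96485 C/mol)(+0.9082 V) = −526 kJ/mol.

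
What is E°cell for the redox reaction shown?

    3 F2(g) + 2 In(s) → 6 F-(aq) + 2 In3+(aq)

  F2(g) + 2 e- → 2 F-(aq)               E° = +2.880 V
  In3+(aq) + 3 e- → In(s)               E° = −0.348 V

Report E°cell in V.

+3.228 V

F2(g) gains electrons, so the F₂/F⁻ couple is the cathode; the In³⁺/In couple is the anode.
E°cell = E°(cathode) − E°(anode) = +2.880 − (−0.348) = +3.228 V.
The positive value indicates the reaction is spontaneous as written.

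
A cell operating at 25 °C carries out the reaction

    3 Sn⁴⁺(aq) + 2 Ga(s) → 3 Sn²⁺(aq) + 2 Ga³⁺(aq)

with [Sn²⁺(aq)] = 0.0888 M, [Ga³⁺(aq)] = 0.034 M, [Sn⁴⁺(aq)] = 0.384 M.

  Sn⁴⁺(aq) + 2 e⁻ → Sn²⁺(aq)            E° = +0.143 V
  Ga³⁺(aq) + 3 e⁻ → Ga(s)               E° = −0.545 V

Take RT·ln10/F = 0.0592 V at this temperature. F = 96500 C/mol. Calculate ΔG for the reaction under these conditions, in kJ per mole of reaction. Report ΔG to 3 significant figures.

−426 kJ/mol

The standard cell potential is +0.143 − (−0.545) = +0.688 V, with n = 6 electrons in the balanced equation.
The reaction quotient is ([Sn²⁺(aq)]^3·[Ga³⁺(aq)]^2) / [Sn⁴⁺(aq)]^3 = 1.43×10^−5; by Nernst, E = +0.688 − (0.0592/6)(−4.845) = +0.7358 V.
Then ΔG = −nFE = −6 × 96500 × +0.7358 J/mol = −426 kJ/mol.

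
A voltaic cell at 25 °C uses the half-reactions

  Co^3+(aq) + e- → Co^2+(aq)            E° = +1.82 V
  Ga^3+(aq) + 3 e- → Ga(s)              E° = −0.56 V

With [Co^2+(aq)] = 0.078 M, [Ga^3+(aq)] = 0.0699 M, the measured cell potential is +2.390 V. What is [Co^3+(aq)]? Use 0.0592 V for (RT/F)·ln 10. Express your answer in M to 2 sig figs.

0.047 M

Co³⁺/Co²⁺ is the cathode (higher E°); E°cell = +1.82 − (−0.56) = +2.38 V with n = 3.
From the Nernst equation, log Q = n(E° − E)/0.0592 = 3·(+2.38 − (+2.390))/0.0592 = −0.507.
For 3 Co^3+(aq) + Ga(s) → 3 Co^2+(aq) + Ga^3+(aq), the reaction quotient is Q = ([Co^2+(aq)]^3·[Ga^3+(aq)]) / [Co^3+(aq)]^3.
Substituting the known concentrations and solving, log [Co^3+(aq)] = −1.324 and [Co^3+(aq)] = 0.047 M.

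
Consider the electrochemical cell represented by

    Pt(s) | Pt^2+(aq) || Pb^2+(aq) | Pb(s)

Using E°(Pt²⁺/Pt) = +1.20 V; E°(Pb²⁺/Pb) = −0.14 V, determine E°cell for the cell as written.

By convention the left-hand electrode in cell notation is the anode (oxidation) and the right-hand electrode is the cathode (reduction).
E°cell = E°(right) − E°(left) = −0.14 − (+1.20) = −1.34 V.
The negative sign shows that, as written, the cell would require an external voltage to drive the reaction.

−1.34 V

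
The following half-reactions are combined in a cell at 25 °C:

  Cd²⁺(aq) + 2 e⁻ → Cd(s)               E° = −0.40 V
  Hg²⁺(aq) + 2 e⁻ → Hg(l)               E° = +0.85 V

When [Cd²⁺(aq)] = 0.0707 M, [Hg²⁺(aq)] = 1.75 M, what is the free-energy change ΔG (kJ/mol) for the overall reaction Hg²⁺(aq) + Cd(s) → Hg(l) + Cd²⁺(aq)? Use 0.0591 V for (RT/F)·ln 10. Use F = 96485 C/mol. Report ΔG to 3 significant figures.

−249 kJ/mol

The standard cell potential is +0.85 − (−0.40) = +1.25 V, with n = 2 electrons in the balanced equation.
The reaction quotient is [Cd²⁺(aq)] / [Hg²⁺(aq)] = 0.0404; by Nernst, E = +1.25 − (0.0591/2)(−1.394) = +1.2912 V.
ΔG = −nFE = −(2)(96485)(+1.2912) J/mol = −249 kJ/mol.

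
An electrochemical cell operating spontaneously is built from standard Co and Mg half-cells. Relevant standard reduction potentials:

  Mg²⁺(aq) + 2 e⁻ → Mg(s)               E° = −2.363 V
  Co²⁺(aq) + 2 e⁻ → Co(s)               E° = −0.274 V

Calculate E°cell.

+2.089 V

The Co²⁺/Co couple has the higher E°, so Co ion is reduced (cathode) and Mg is oxidized (anode).
E°cell = E°(cathode) − E°(anode) = −0.274 − (−2.363) = +2.089 V.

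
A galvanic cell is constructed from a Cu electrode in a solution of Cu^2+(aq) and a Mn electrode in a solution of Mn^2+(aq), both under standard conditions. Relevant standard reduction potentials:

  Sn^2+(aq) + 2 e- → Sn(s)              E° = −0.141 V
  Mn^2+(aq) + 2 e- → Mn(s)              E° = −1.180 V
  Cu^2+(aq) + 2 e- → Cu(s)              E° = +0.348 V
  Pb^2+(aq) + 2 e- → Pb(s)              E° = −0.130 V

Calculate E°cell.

Of the two couples in this cell, the one with the more positive reduction potential is reduced at the cathode: here that is Cu²⁺/Cu (+0.348 V); Mn²⁺/Mn (−1.180 V) is the anode.
E°cell = E°(cathode) − E°(anode) = +0.348 − (−1.180) = +1.528 V.

+1.528 V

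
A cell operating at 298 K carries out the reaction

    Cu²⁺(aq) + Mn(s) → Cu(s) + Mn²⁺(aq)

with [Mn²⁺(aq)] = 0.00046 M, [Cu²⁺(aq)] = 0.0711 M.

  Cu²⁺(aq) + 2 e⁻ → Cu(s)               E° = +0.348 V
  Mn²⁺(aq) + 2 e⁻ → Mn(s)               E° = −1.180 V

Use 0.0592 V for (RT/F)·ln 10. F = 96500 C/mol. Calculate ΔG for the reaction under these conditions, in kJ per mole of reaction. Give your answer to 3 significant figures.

E°cell = +0.348 − (−1.180) = +1.528 V; the balanced reaction transfers n = 2 electrons.
Here Q = [Mn²⁺(aq)] / [Cu²⁺(aq)] = 0.00647 (log Q = −2.189), giving E = +1.528 − (0.0592/2)·(−2.189) = +1.5928 V.
Then ΔG = −nFE = −2 × 96500 × +1.5928 J/mol = −307 kJ/mol.

−307 kJ/mol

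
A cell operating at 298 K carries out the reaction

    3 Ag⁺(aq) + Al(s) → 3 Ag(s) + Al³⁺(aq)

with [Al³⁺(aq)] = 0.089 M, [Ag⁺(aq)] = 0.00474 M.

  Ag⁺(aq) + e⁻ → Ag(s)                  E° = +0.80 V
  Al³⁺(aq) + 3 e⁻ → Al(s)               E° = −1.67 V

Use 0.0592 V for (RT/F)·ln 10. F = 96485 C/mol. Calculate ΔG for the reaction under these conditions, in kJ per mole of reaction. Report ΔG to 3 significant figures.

With Ag⁺/Ag reduced at the cathode, E°cell = +0.80 − (−1.67) = +2.47 V and n = 3.
Q = [Al³⁺(aq)] / [Ag⁺(aq)]^3 = 8.36×10^5, so log Q = 5.922 and E = +2.47 − (0.0592/3)(5.922) = +2.3531 V.
Finally ΔG = −nFE = −(3)(96485 C/mol)(+2.3531 V) = −681 kJ/mol.

−681 kJ/mol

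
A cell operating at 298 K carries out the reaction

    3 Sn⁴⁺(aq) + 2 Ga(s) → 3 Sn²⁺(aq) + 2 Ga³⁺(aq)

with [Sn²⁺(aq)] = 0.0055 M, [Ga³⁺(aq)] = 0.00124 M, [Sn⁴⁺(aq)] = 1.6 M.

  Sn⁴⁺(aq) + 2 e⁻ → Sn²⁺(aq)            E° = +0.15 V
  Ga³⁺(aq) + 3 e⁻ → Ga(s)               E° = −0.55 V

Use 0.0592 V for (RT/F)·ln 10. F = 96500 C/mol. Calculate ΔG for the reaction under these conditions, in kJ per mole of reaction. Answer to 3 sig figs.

With Sn⁴⁺/Sn²⁺ reduced at the cathode, E°cell = +0.15 − (−0.55) = +0.70 V and n = 6.
Q = ([Sn²⁺(aq)]^3·[Ga³⁺(aq)]^2) / [Sn⁴⁺(aq)]^3 = 6.25×10^−14, so log Q = −13.204 and E = +0.70 − (0.0592/6)(−13.204) = +0.8303 V.
Then ΔG = −nFE = −6 × 96500 × +0.8303 J/mol = −481 kJ/mol.

−481 kJ/mol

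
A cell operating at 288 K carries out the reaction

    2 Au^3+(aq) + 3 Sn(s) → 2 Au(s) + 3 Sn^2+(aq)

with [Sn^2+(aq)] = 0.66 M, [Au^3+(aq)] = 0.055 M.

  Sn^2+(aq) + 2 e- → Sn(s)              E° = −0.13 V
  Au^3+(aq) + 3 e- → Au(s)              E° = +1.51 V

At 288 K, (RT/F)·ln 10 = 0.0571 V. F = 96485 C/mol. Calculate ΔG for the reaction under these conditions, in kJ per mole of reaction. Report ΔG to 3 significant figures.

The standard cell potential is +1.51 − (−0.13) = +1.64 V, with n = 6 electrons in the balanced equation.
The reaction quotient is [Sn^2+(aq)]^3 / [Au^3+(aq)]^2 = 95; by Nernst, E = +1.64 − (0.0571/6)(1.978) = +1.6212 V.
Finally ΔG = −nFE = −(6)(96485 C/mol)(+1.6212 V) = −939 kJ/mol.

−939 kJ/mol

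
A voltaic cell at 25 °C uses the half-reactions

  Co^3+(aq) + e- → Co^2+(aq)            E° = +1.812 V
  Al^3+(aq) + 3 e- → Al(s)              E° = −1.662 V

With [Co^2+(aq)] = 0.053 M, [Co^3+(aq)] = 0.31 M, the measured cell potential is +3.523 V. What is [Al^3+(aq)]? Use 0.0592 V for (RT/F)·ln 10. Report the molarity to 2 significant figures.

With Co³⁺/Co²⁺ at the cathode and Al³⁺/Al at the anode, E°cell = +1.812 − (−1.662) = +3.474 V (n = 3).
Since E = E° − (0.0592/n)·log Q, log Q = n(E° − E)/0.0592 = −2.483.
Balancing electrons gives 3 Co^3+(aq) + Al(s) → 3 Co^2+(aq) + Al^3+(aq); thus Q = ([Co^2+(aq)]^3·[Al^3+(aq)]) / [Co^3+(aq)]^3.
Substituting the known concentrations and solving, log [Al^3+(aq)] = −0.182 and [Al^3+(aq)] = 0.66 M.

0.66 M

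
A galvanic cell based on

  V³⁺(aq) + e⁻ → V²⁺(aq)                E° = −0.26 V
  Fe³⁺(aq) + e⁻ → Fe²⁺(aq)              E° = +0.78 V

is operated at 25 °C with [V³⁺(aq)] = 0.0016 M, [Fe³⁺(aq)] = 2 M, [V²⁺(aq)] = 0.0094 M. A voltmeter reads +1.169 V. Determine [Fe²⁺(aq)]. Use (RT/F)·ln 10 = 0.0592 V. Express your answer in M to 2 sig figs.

The Fe³⁺/Fe²⁺ couple has the larger reduction potential, so it is the cathode: E°cell = +0.78 − (−0.26) = +1.04 V and n = 1.
From the Nernst equation, log Q = n(E° − E)/0.0592 = 1·(+1.04 − (+1.169))/0.0592 = −2.179.
Balancing electrons gives Fe³⁺(aq) + V²⁺(aq) → Fe²⁺(aq) + V³⁺(aq); thus Q = ([Fe²⁺(aq)]·[V³⁺(aq)]) / ([Fe³⁺(aq)]·[V²⁺(aq)]).
Isolating [Fe²⁺(aq)] in Q = 10^{−2.179} yields log [Fe²⁺(aq)] = −1.109, i.e. 0.078 M.

0.078 M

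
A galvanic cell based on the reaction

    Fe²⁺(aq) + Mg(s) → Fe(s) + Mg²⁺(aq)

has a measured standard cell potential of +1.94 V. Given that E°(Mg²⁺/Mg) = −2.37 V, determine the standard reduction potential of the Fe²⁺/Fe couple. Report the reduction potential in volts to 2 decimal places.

−0.43 V

In the reaction as written the Fe²⁺/Fe couple is reduced (cathode) and Mg²⁺/Mg is oxidized (anode), so E°cell = E°(Fe²⁺/Fe) − E°(Mg²⁺/Mg).
E°(Fe²⁺/Fe) = E°cell + E°(anode) = +1.94 + (−2.37) = −0.43 V.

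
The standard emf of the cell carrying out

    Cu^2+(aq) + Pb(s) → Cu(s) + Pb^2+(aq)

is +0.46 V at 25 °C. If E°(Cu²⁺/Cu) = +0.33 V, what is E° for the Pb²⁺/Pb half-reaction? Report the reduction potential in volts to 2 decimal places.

−0.13 V

In the reaction as written the Cu²⁺/Cu couple is reduced (cathode) and Pb²⁺/Pb is oxidized (anode), so E°cell = E°(Cu²⁺/Cu) − E°(Pb²⁺/Pb).
E°(Pb²⁺/Pb) = E°(cathode) − E°cell = +0.33 − (+0.46) = −0.13 V.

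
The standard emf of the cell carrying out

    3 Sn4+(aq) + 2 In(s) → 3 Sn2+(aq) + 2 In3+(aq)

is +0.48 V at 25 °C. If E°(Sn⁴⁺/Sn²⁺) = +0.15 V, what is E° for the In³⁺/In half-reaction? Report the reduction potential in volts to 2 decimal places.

−0.33 V

In the reaction as written the Sn⁴⁺/Sn²⁺ couple is reduced (cathode) and In³⁺/In is oxidized (anode), so E°cell = E°(Sn⁴⁺/Sn²⁺) − E°(In³⁺/In).
E°(In³⁺/In) = E°(cathode) − E°cell = +0.15 − (+0.48) = −0.33 V.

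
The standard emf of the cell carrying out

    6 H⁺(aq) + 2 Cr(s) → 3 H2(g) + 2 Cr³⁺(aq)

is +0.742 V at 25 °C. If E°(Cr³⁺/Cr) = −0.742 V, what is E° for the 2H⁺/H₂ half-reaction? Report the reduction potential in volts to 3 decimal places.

+0.000 V

In the reaction as written the 2H⁺/H₂ couple is reduced (cathode) and Cr³⁺/Cr is oxidized (anode), so E°cell = E°(2H⁺/H₂) − E°(Cr³⁺/Cr).
E°(2H⁺/H₂) = E°cell + E°(anode) = +0.742 + (−0.742) = +0.000 V.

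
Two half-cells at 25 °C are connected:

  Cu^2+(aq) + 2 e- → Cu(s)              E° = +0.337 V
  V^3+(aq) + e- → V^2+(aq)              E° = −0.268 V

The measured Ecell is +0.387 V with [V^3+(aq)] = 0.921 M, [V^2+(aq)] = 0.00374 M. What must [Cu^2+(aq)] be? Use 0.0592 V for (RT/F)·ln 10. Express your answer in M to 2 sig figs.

0.0026 M

The Cu²⁺/Cu couple has the larger reduction potential, so it is the cathode: E°cell = +0.337 − (−0.268) = +0.605 V and n = 2.
Since E = E° − (0.0592/n)·log Q, log Q = n(E° − E)/0.0592 = 7.365.
The balanced reaction is Cu^2+(aq) + 2 V^2+(aq) → Cu(s) + 2 V^3+(aq), so Q = [V^3+(aq)]^2 / ([Cu^2+(aq)]·[V^2+(aq)]^2).
Substituting the known concentrations and solving, log [Cu^2+(aq)] = −2.582 and [Cu^2+(aq)] = 0.0026 M.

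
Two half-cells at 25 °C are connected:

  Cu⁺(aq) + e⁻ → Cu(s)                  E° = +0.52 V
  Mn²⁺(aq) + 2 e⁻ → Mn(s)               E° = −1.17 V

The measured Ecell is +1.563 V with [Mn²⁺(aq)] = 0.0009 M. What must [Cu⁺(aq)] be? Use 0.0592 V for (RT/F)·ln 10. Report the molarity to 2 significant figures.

0.00021 M

With Cu⁺/Cu at the cathode and Mn²⁺/Mn at the anode, E°cell = +0.52 − (−1.17) = +1.69 V (n = 2).
Since E = E° − (0.0592/n)·log Q, log Q = n(E° − E)/0.0592 = 4.291.
For 2 Cu⁺(aq) + Mn(s) → 2 Cu(s) + Mn²⁺(aq), the reaction quotient is Q = [Mn²⁺(aq)] / [Cu⁺(aq)]^2.
Isolating [Cu⁺(aq)] in Q = 10^{4.291} yields log [Cu⁺(aq)] = −3.668, i.e. 0.00021 M.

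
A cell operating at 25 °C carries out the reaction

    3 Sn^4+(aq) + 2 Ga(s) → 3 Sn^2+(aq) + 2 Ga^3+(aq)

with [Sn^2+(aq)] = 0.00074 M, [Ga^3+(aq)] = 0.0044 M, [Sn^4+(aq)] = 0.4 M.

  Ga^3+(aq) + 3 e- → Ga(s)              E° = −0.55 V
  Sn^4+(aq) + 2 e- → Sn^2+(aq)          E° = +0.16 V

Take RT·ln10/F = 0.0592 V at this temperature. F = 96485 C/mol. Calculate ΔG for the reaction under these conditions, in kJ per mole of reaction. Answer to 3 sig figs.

The standard cell potential is +0.16 − (−0.55) = +0.71 V, with n = 6 electrons in the balanced equation.
Here Q = ([Sn^2+(aq)]^3·[Ga^3+(aq)]^2) / [Sn^4+(aq)]^3 = 1.23×10^−13 (log Q = −12.912), giving E = +0.71 − (0.0592/6)·(−12.912) = +0.8374 V.
ΔG = −nFE = −(6)(96485)(+0.8374) J/mol = −485 kJ/mol.

−485 kJ/mol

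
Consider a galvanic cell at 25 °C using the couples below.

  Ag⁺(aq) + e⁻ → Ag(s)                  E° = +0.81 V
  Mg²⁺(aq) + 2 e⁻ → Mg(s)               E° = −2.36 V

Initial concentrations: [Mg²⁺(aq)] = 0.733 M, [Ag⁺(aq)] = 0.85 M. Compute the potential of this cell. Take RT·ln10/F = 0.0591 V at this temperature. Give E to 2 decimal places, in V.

Ag⁺/Ag is reduced (cathode, E° = +0.81 V) and Mg²⁺/Mg is oxidized (anode).
The standard potential is +0.81 − (−2.36) = +3.17 V and the balanced reaction transfers n = 2 electrons.
For the overall reaction 2 Ag⁺(aq) + Mg(s) → 2 Ag(s) + Mg²⁺(aq), Q = [Mg²⁺(aq)] / [Ag⁺(aq)]^2 = 1.01, giving log Q = 0.006.
Applying E = E° − (RT ln10/nF)·log Q gives +3.17 − (0.0591/2)(0.006) = +3.17 V.

+3.17 V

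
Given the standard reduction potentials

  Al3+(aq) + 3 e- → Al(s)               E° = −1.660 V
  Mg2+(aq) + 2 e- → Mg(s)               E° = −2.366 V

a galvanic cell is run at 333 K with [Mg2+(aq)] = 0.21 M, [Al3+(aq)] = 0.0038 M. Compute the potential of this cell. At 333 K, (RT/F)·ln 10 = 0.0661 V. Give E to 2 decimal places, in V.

Al³⁺/Al is reduced (cathode, E° = −1.660 V) and Mg²⁺/Mg is oxidized (anode).
E°cell = −1.660 − (−2.366) = +0.706 V, with n = 6 electrons transferred.
For the overall reaction 2 Al3+(aq) + 3 Mg(s) → 2 Al(s) + 3 Mg2+(aq), Q = [Mg2+(aq)]^3 / [Al3+(aq)]^2 = 641, giving log Q = 2.807.
E = E° − (0.0661/n)·log Q = +0.706 − (0.0661/6)(2.807) = +0.68 V.

+0.68 V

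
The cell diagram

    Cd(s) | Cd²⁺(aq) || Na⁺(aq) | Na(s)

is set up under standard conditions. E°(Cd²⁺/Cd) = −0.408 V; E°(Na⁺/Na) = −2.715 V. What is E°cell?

−2.307 V

By convention the left-hand electrode in cell notation is the anode (oxidation) and the right-hand electrode is the cathode (reduction).
E°cell = E°(right) − E°(left) = −2.715 − (−0.408) = −2.307 V.
The negative sign shows that, as written, the cell would require an external voltage to drive the reaction.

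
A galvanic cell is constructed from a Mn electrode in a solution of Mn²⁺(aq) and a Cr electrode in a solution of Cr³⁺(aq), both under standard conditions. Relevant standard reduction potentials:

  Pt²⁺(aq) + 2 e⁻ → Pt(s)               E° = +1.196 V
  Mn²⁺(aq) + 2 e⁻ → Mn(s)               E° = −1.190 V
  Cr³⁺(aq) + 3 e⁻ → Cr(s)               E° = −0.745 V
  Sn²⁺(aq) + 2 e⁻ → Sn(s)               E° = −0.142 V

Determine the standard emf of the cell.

Of the two couples in this cell, the one with the more positive reduction potential is reduced at the cathode: here that is Cr³⁺/Cr (−0.745 V); Mn²⁺/Mn (−1.190 V) is the anode.
E°cell = E°(cathode) − E°(anode) = −0.745 − (−1.190) = +0.445 V.

+0.445 V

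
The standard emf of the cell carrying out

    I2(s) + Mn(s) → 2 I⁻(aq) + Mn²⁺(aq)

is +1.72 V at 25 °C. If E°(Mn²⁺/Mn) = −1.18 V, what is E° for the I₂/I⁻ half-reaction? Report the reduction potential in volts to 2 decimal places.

+0.54 V

In the reaction as written the I₂/I⁻ couple is reduced (cathode) and Mn²⁺/Mn is oxidized (anode), so E°cell = E°(I₂/I⁻) − E°(Mn²⁺/Mn).
E°(I₂/I⁻) = E°cell + E°(anode) = +1.72 + (−1.18) = +0.54 V.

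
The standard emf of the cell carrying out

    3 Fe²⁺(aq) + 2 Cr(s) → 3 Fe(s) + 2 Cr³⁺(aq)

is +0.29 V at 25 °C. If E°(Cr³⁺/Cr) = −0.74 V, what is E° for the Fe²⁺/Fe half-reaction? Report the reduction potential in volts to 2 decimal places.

In the reaction as written the Fe²⁺/Fe couple is reduced (cathode) and Cr³⁺/Cr is oxidized (anode), so E°cell = E°(Fe²⁺/Fe) − E°(Cr³⁺/Cr).
E°(Fe²⁺/Fe) = E°cell + E°(anode) = +0.29 + (−0.74) = −0.45 V.

−0.45 V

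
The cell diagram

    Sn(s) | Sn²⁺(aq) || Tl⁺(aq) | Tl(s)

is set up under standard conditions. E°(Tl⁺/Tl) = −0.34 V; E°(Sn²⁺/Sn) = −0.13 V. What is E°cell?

−0.21 V

By convention the left-hand electrode in cell notation is the anode (oxidation) and the right-hand electrode is the cathode (reduction).
E°cell = E°(right) − E°(left) = −0.34 − (−0.13) = −0.21 V.
The negative sign shows that, as written, the cell would require an external voltage to drive the reaction.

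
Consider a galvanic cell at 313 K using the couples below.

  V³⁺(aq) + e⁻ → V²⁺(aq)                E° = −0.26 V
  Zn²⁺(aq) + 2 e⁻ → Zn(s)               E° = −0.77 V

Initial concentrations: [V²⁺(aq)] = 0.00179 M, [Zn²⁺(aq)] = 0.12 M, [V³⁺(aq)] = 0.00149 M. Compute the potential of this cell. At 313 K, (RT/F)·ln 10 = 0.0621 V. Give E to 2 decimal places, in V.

V³⁺/V²⁺ is reduced (cathode, E° = −0.26 V) and Zn²⁺/Zn is oxidized (anode).
E°cell = −0.26 − (−0.77) = +0.51 V, with n = 2 electrons transferred.
For the overall reaction 2 V³⁺(aq) + Zn(s) → 2 V²⁺(aq) + Zn²⁺(aq), Q = ([V²⁺(aq)]^2·[Zn²⁺(aq)]) / [V³⁺(aq)]^2 = 0.173, giving log Q = −0.761.
Applying E = E° − (RT ln10/nF)·log Q gives +0.51 − (0.0621/2)(−0.761) = +0.53 V.

+0.53 V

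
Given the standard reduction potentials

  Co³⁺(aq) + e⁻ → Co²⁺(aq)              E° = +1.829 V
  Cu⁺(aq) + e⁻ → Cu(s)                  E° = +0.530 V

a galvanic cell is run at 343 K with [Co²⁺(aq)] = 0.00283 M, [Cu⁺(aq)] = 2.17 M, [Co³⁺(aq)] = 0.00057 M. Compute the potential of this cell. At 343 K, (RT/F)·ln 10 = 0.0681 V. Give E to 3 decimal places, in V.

+1.229 V

The Co³⁺/Co²⁺ couple has the more positive E°, so it is the cathode; Cu⁺/Cu is the anode.
E°cell = E°cat − E°an = +1.829 − (+0.530) = +1.299 V; n = 1.
For the overall reaction Co³⁺(aq) + Cu(s) → Co²⁺(aq) + Cu⁺(aq), Q = ([Co²⁺(aq)]·[Cu⁺(aq)]) / [Co³⁺(aq)] = 10.8, giving log Q = 1.032.
By the Nernst equation, E = +1.299 − (0.0681/1)·(1.032) = +1.229 V.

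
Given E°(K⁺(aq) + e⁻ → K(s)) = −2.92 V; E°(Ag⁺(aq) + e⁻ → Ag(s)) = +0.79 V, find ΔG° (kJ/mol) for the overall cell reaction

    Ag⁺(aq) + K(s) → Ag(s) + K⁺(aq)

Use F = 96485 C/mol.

In the reaction as written Ag⁺(aq) is reduced, so the Ag⁺/Ag couple is the cathode and K⁺/K is the anode.
E°cell = +0.79 − (−2.92) = +3.71 V; balancing electrons gives n = 1.
ΔG° = −nFE°cell = −(1)(96485)(+3.71) J/mol = −358 kJ/mol.

−358 kJ/mol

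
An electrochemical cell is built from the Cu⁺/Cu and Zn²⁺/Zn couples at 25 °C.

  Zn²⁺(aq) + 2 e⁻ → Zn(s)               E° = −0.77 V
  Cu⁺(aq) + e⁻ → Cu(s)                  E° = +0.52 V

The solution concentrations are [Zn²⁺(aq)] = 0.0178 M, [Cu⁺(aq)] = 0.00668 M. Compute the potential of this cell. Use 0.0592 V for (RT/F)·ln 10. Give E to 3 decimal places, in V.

+1.213 V

Cu⁺/Cu is reduced (cathode, E° = +0.52 V) and Zn²⁺/Zn is oxidized (anode).
E°cell = E°cat − E°an = +0.52 − (−0.77) = +1.29 V; n = 2.
Balancing gives 2 Cu⁺(aq) + Zn(s) → 2 Cu(s) + Zn²⁺(aq); hence Q = [Zn²⁺(aq)] / [Cu⁺(aq)]^2 = 399 (log Q = 2.601).
By the Nernst equation, E = +1.29 − (0.0592/2)·(2.601) = +1.213 V.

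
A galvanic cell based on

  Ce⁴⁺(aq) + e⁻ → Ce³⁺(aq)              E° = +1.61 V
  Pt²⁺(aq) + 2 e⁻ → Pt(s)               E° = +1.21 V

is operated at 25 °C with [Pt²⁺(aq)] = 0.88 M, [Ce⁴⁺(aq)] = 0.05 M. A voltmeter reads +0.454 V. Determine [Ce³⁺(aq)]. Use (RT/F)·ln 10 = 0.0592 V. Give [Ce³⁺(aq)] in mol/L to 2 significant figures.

0.0065 M

The Ce⁴⁺/Ce³⁺ couple has the larger reduction potential, so it is the cathode: E°cell = +1.61 − (+1.21) = +0.40 V and n = 2.
Rearranging E = E° − (0.0592/n)·log Q gives log Q = 2(+0.40 − (+0.454))/0.0592 = −1.824.
The balanced reaction is 2 Ce⁴⁺(aq) + Pt(s) → 2 Ce³⁺(aq) + Pt²⁺(aq), so Q = ([Ce³⁺(aq)]^2·[Pt²⁺(aq)]) / [Ce⁴⁺(aq)]^2.
Solving for the unknown gives log [Ce³⁺(aq)] = −2.185, so [Ce³⁺(aq)] ≈ 0.0065 M.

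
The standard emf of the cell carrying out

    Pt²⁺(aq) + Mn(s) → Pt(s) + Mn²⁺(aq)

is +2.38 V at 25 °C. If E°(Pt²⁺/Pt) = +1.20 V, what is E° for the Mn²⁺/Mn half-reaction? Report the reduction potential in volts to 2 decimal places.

In the reaction as written the Pt²⁺/Pt couple is reduced (cathode) and Mn²⁺/Mn is oxidized (anode), so E°cell = E°(Pt²⁺/Pt) − E°(Mn²⁺/Mn).
E°(Mn²⁺/Mn) = E°(cathode) − E°cell = +1.20 − (+2.38) = −1.18 V.

−1.18 V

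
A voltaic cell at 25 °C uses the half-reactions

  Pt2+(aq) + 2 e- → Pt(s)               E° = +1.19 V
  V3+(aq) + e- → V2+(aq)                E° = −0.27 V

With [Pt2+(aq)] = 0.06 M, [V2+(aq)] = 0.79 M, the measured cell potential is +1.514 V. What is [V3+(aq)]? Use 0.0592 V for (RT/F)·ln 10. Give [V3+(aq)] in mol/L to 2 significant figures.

With Pt²⁺/Pt at the cathode and V³⁺/V²⁺ at the anode, E°cell = +1.19 − (−0.27) = +1.46 V (n = 2).
From the Nernst equation, log Q = n(E° − E)/0.0592 = 2·(+1.46 − (+1.514))/0.0592 = −1.824.
Balancing electrons gives Pt2+(aq) + 2 V2+(aq) → Pt(s) + 2 V3+(aq); thus Q = [V3+(aq)]^2 / ([Pt2+(aq)]·[V2+(aq)]^2).
Substituting the known concentrations and solving, log [V3+(aq)] = −1.625 and [V3+(aq)] = 0.024 M.

0.024 M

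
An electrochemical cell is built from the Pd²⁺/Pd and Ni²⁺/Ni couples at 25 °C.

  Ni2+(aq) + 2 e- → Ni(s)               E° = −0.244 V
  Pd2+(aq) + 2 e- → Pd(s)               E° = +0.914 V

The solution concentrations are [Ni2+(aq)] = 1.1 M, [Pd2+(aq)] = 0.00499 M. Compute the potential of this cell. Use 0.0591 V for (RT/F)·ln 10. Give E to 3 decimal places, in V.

+1.089 V

Since E°(Pd²⁺/Pd) > E°(Ni²⁺/Ni), Pd²⁺/Pd serves as the cathode.
The standard potential is +0.914 − (−0.244) = +1.158 V and the balanced reaction transfers n = 2 electrons.
For the overall reaction Pd2+(aq) + Ni(s) → Pd(s) + Ni2+(aq), Q = [Ni2+(aq)] / [Pd2+(aq)] = 220, giving log Q = 2.343.
By the Nernst equation, E = +1.158 − (0.0591/2)·(2.343) = +1.089 V.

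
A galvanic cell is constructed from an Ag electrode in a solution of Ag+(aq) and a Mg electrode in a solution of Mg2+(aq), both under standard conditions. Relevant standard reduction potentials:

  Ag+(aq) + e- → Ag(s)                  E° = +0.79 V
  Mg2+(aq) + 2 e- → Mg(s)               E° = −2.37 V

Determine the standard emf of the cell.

+3.16 V

The Ag⁺/Ag couple has the higher E°, so Ag ion is reduced (cathode) and Mg is oxidized (anode).
E°cell = E°(cathode) − E°(anode) = +0.79 − (−2.37) = +3.16 V.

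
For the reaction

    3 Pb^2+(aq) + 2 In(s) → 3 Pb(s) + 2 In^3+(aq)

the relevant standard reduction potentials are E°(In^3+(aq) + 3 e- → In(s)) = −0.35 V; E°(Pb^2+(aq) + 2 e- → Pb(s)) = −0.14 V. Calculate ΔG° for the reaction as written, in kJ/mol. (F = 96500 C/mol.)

In the reaction as written Pb^2+(aq) is reduced, so the Pb²⁺/Pb couple is the cathode and In³⁺/In is the anode.
E°cell = −0.14 − (−0.35) = +0.21 V; balancing electrons gives n = 6.
ΔG° = −nFE°cell = −(6)(96500)(+0.21) J/mol = −122 kJ/mol.

−122 kJ/mol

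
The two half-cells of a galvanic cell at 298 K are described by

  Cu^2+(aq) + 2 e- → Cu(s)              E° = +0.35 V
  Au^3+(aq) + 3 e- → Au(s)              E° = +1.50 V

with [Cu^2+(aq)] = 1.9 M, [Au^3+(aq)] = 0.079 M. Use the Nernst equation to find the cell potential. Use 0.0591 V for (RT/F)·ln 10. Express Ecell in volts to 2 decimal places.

+1.12 V

The Au³⁺/Au couple has the more positive E°, so it is the cathode; Cu²⁺/Cu is the anode.
E°cell = E°cat − E°an = +1.50 − (+0.35) = +1.15 V; n = 6.
For the overall reaction 2 Au^3+(aq) + 3 Cu(s) → 2 Au(s) + 3 Cu^2+(aq), Q = [Cu^2+(aq)]^3 / [Au^3+(aq)]^2 = 1.1×10^3, giving log Q = 3.041.
Applying E = E° − (RT ln10/nF)·log Q gives +1.15 − (0.0591/6)(3.041) = +1.12 V.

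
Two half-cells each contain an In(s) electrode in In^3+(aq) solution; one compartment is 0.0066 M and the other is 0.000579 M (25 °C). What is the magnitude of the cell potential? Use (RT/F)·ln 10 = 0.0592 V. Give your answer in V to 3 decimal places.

For a concentration cell E°cell = 0, since both electrodes use the same couple.
The compartment with the higher In^3+(aq) concentration (0.0066 M) acts as the cathode; ions are reduced there and produced at the dilute (0.000579 M) anode.
With n = 3, Ecell = −(0.0592/3)·log([dilute]/[conc]) = −(0.0592/3)·log(0.000579/0.0066) = +0.021 V.

0.021 V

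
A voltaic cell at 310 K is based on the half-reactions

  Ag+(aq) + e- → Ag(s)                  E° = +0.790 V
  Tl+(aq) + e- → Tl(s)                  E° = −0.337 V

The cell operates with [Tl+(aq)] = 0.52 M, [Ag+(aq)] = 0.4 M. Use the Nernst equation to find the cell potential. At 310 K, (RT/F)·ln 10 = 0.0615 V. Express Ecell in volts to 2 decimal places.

+1.12 V

The Ag⁺/Ag couple has the more positive E°, so it is the cathode; Tl⁺/Tl is the anode.
The standard potential is +0.790 − (−0.337) = +1.127 V and the balanced reaction transfers n = 1 electron.
Balancing gives Ag+(aq) + Tl(s) → Ag(s) + Tl+(aq); hence Q = [Tl+(aq)] / [Ag+(aq)] = 1.3 (log Q = 0.114).
E = E° − (0.0615/n)·log Q = +1.127 − (0.0615/1)(0.114) = +1.12 V.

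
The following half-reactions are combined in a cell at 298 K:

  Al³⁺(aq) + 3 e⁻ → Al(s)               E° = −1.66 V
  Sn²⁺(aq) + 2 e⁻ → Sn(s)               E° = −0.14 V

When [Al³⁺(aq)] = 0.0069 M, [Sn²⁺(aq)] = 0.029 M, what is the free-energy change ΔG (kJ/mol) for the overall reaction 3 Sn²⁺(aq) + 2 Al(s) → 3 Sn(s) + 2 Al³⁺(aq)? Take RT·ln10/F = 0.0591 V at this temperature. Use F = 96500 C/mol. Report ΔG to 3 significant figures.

−878 kJ/mol

The standard cell potential is −0.14 − (−1.66) = +1.52 V, with n = 6 electrons in the balanced equation.
The reaction quotient is [Al³⁺(aq)]^2 / [Sn²⁺(aq)]^3 = 1.95; by Nernst, E = +1.52 − (0.0591/6)(0.291) = +1.5171 V.
ΔG = −nFE = −(6)(96500)(+1.5171) J/mol = −878 kJ/mol.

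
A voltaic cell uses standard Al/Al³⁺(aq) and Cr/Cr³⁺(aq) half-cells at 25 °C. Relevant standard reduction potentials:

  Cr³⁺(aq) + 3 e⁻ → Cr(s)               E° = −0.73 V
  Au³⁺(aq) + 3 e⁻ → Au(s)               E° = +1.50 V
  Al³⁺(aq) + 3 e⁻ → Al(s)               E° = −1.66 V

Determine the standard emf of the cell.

Of the two couples in this cell, the one with the more positive reduction potential is reduced at the cathode: here that is Cr³⁺/Cr (−0.73 V); Al³⁺/Al (−1.66 V) is the anode.
E°cell = E°(cathode) − E°(anode) = −0.73 − (−1.66) = +0.93 V.

+0.93 V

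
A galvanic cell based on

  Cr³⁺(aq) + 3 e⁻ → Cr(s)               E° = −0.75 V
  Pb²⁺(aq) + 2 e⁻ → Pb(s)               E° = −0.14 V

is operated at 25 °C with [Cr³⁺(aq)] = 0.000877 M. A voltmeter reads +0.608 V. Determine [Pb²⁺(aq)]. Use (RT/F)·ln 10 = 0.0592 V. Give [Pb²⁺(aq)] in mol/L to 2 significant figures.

0.0078 M

With Pb²⁺/Pb at the cathode and Cr³⁺/Cr at the anode, E°cell = −0.14 − (−0.75) = +0.61 V (n = 6).
Rearranging E = E° − (0.0592/n)·log Q gives log Q = 6(+0.61 − (+0.608))/0.0592 = 0.203.
For 3 Pb²⁺(aq) + 2 Cr(s) → 3 Pb(s) + 2 Cr³⁺(aq), the reaction quotient is Q = [Cr³⁺(aq)]^2 / [Pb²⁺(aq)]^3.
Substituting the known concentrations and solving, log [Pb²⁺(aq)] = −2.106 and [Pb²⁺(aq)] = 0.0078 M.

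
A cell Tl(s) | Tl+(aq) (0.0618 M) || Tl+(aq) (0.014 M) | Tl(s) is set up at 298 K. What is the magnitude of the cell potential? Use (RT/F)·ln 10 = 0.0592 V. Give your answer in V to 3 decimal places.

0.038 V

For a concentration cell E°cell = 0, since both electrodes use the same couple.
The compartment with the higher Tl+(aq) concentration (0.0618 M) acts as the cathode; ions are reduced there and produced at the dilute (0.014 M) anode.
With n = 1, Ecell = −(0.0592/1)·log([dilute]/[conc]) = −(0.0592/1)·log(0.014/0.0618) = +0.038 V.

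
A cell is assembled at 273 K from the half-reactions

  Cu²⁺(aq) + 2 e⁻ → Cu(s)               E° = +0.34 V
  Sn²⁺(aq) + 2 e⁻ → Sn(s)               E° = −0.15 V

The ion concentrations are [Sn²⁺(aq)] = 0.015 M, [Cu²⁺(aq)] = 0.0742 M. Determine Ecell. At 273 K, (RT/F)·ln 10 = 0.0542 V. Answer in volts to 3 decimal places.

+0.509 V

The Cu²⁺/Cu couple has the more positive E°, so it is the cathode; Sn²⁺/Sn is the anode.
The standard potential is +0.34 − (−0.15) = +0.49 V and the balanced reaction transfers n = 2 electrons.
For the overall reaction Cu²⁺(aq) + Sn(s) → Cu(s) + Sn²⁺(aq), Q = [Sn²⁺(aq)] / [Cu²⁺(aq)] = 0.202, giving log Q = −0.694.
E = E° − (0.0542/n)·log Q = +0.49 − (0.0542/2)(−0.694) = +0.509 V.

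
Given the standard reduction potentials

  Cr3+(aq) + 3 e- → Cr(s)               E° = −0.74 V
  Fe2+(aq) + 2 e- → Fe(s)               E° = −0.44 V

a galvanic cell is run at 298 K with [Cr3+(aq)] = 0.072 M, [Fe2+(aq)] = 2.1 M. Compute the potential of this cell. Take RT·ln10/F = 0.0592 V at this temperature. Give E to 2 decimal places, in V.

+0.33 V

Fe²⁺/Fe is reduced (cathode, E° = −0.44 V) and Cr³⁺/Cr is oxidized (anode).
The standard potential is −0.44 − (−0.74) = +0.30 V and the balanced reaction transfers n = 6 electrons.
For the overall reaction 3 Fe2+(aq) + 2 Cr(s) → 3 Fe(s) + 2 Cr3+(aq), Q = [Cr3+(aq)]^2 / [Fe2+(aq)]^3 = 0.00056, giving log Q = −3.252.
E = E° − (0.0592/n)·log Q = +0.30 − (0.0592/6)(−3.252) = +0.33 V.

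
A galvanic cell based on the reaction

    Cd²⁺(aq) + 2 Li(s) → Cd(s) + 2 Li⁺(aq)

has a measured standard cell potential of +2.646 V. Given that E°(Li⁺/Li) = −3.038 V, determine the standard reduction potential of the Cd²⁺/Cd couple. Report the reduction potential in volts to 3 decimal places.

−0.392 V

In the reaction as written the Cd²⁺/Cd couple is reduced (cathode) and Li⁺/Li is oxidized (anode), so E°cell = E°(Cd²⁺/Cd) − E°(Li⁺/Li).
E°(Cd²⁺/Cd) = E°cell + E°(anode) = +2.646 + (−3.038) = −0.392 V.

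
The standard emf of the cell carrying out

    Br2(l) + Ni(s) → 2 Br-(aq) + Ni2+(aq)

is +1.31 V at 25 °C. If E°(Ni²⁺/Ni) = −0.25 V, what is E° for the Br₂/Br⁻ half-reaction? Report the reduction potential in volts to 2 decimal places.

In the reaction as written the Br₂/Br⁻ couple is reduced (cathode) and Ni²⁺/Ni is oxidized (anode), so E°cell = E°(Br₂/Br⁻) − E°(Ni²⁺/Ni).
E°(Br₂/Br⁻) = E°cell + E°(anode) = +1.31 + (−0.25) = +1.06 V.

+1.06 V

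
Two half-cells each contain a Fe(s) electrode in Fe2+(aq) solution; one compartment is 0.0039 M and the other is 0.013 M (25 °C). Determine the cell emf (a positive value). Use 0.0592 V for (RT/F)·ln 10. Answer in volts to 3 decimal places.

For a concentration cell E°cell = 0, since both electrodes use the same couple.
The compartment with the higher Fe2+(aq) concentration (0.013 M) acts as the cathode; ions are reduced there and produced at the dilute (0.0039 M) anode.
With n = 2, Ecell = −(0.0592/2)·log([dilute]/[conc]) = −(0.0592/2)·log(0.0039/0.013) = +0.015 V.

0.015 V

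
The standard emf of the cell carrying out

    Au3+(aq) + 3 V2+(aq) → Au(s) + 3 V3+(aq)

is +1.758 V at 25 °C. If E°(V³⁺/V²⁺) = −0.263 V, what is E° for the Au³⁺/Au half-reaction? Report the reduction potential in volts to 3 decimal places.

+1.495 V

In the reaction as written the Au³⁺/Au couple is reduced (cathode) and V³⁺/V²⁺ is oxidized (anode), so E°cell = E°(Au³⁺/Au) − E°(V³⁺/V²⁺).
E°(Au³⁺/Au) = E°cell + E°(anode) = +1.758 + (−0.263) = +1.495 V.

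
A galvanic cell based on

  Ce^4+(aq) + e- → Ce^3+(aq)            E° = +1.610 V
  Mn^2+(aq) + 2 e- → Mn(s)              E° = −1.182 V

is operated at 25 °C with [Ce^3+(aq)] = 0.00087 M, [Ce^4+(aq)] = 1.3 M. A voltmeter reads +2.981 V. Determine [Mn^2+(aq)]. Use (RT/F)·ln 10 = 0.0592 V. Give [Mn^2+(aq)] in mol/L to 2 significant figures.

With Ce⁴⁺/Ce³⁺ at the cathode and Mn²⁺/Mn at the anode, E°cell = +1.610 − (−1.182) = +2.792 V (n = 2).
From the Nernst equation, log Q = n(E° − E)/0.0592 = 2·(+2.792 − (+2.981))/0.0592 = −6.385.
The balanced reaction is 2 Ce^4+(aq) + Mn(s) → 2 Ce^3+(aq) + Mn^2+(aq), so Q = ([Ce^3+(aq)]^2·[Mn^2+(aq)]) / [Ce^4+(aq)]^2.
Solving for the unknown gives log [Mn^2+(aq)] = −0.036, so [Mn^2+(aq)] ≈ 0.92 M.

0.92 M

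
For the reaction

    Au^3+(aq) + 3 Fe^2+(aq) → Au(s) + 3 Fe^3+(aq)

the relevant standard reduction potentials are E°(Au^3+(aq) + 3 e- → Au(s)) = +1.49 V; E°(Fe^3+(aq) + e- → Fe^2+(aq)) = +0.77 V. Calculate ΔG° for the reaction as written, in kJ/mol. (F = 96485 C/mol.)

In the reaction as written Au^3+(aq) is reduced, so the Au³⁺/Au couple is the cathode and Fe³⁺/Fe²⁺ is the anode.
E°cell = +1.49 − (+0.77) = +0.72 V; balancing electrons gives n = 3.
ΔG° = −nFE°cell = −(3)(96485)(+0.72) J/mol = −208 kJ/mol.

−208 kJ/mol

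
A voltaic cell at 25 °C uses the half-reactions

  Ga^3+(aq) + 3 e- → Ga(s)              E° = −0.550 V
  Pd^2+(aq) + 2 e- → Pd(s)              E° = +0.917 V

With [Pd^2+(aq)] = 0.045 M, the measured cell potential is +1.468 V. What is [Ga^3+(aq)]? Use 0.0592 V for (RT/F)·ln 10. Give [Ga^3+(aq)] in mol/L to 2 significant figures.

0.0085 M

The Pd²⁺/Pd couple has the larger reduction potential, so it is the cathode: E°cell = +0.917 − (−0.550) = +1.467 V and n = 6.
Since E = E° − (0.0592/n)·log Q, log Q = n(E° − E)/0.0592 = −0.101.
The balanced reaction is 3 Pd^2+(aq) + 2 Ga(s) → 3 Pd(s) + 2 Ga^3+(aq), so Q = [Ga^3+(aq)]^2 / [Pd^2+(aq)]^3.
Substituting the known concentrations and solving, log [Ga^3+(aq)] = −2.071 and [Ga^3+(aq)] = 0.0085 M.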